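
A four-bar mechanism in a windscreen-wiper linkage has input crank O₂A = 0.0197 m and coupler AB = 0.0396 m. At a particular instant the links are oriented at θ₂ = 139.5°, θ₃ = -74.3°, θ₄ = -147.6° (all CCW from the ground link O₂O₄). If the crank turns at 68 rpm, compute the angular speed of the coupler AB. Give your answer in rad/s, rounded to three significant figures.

3.53

ω₂ = 7.121 rad/s (from 68 rpm).
Differentiating the loop-closure r₂e^{iθ₂}+r₃e^{iθ₃}=r₁+r₄e^{iθ₄} gives r₂ω₂e^{iθ₂}+r₃ω₃e^{iθ₃}=r₄ω₄e^{iθ₄}.
Eliminating the other unknown: ω₃ = r₂ω₂ sin(θ₄−θ₂) / [r₃ sin(θ₃−θ₄)].
Numerator sine = +0.95579; denominator sine = +0.95782.
Result = 0.0197·7.121·(+0.95579) / (0.0396·(+0.95782)) = +3.535 rad/s; magnitude 3.535 rad/s.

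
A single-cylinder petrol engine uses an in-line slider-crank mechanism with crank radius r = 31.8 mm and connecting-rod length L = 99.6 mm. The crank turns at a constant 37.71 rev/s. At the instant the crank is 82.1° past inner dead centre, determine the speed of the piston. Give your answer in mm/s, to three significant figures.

ω = 2π·37.7 = 236.9 rad/s
For an in-line slider-crank, x = r cosθ + √(L² − r² sin²θ), so v = −rω sinθ·[1 + r cosθ/√(L² − r² sin²θ)].
With r = 0.0318 m, L = 0.0996 m, θ = 82.1°: √(L² − r² sin²θ) = 0.094488 m.
v = −0.0318·236.9·0.99051·[1 + 0.0318·0.13744/0.094488] = -7.8084 m/s.
|v| = 7.8084 m/s = 7808.4 mm/s.

7810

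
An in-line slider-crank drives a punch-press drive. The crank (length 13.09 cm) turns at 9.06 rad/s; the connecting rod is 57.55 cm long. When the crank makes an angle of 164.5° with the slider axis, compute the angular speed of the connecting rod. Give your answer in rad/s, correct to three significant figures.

1.99

ω = 9.06 rad/s
The rod makes angle φ with the slider axis where L sinφ = r sinθ; differentiating, L cosφ·φ̇ = r ω cosθ.
L cosφ = √(L² − r² sin²θ) = 0.57444 m.
|ω_rod| = r ω |cosθ| / √(L² − r² sin²θ) = 0.1309·9.06·0.96363/0.57444 = 1.9895 rad/s.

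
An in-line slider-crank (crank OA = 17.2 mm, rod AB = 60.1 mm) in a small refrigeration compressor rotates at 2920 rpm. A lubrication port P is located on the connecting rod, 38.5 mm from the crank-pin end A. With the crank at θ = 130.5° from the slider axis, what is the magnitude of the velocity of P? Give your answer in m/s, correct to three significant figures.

ω = 305.8 rad/s.  Crank-pin speed |V_A| = rω = 5.2594 m/s, perpendicular to OA.
Rod angle: sinφ = −(r/L) sinθ ⇒ φ = -12.569°; ω_rod = −rω cosθ/√(L²−r²sin²θ) = +58.23 rad/s.
V_P = V_A + ω_rod × AP, with AP = 0.0385 m along the rod.
Components: V_Px = −rω sinθ − a·ω_rod·sinφ = -3.5114 m/s;  V_Py = rω cosθ + a·ω_rod·cosφ = -1.2276 m/s.
|V_P| = √(V_Px² + V_Py²) = 3.7198 m/s.

3.72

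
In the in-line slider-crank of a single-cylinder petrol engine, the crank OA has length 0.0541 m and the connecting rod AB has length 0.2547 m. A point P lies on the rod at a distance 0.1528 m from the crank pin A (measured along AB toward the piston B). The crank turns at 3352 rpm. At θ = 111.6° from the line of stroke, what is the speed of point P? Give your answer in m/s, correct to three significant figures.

17.0

ω = 351 rad/s.  Crank-pin speed |V_A| = rω = 18.99 m/s, perpendicular to OA.
Rod angle: sinφ = −(r/L) sinθ ⇒ φ = -11.390°; ω_rod = −rω cosθ/√(L²−r²sin²θ) = +27.998 rad/s.
V_P = V_A + ω_rod × AP, with AP = 0.1528 m along the rod.
Components: V_Px = −rω sinθ − a·ω_rod·sinφ = -16.812 m/s;  V_Py = rω cosθ + a·ω_rod·cosφ = -2.7969 m/s.
|V_P| = √(V_Px² + V_Py²) = 17.043 m/s.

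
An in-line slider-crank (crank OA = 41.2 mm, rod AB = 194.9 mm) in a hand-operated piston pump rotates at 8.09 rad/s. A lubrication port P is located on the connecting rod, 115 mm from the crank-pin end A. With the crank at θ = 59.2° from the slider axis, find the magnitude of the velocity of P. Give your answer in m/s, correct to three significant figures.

0.313

ω = 8.09 rad/s.  Crank-pin speed |V_A| = rω = 0.33331 m/s, perpendicular to OA.
Rod angle: sinφ = −(r/L) sinθ ⇒ φ = -10.462°; ω_rod = −rω cosθ/√(L²−r²sin²θ) = -0.89047 rad/s.
V_P = V_A + ω_rod × AP, with AP = 0.115 m along the rod.
Components: V_Px = −rω sinθ − a·ω_rod·sinφ = -0.30489 m/s;  V_Py = rω cosθ + a·ω_rod·cosφ = +0.069966 m/s.
|V_P| = √(V_Px² + V_Py²) = 0.31282 m/s.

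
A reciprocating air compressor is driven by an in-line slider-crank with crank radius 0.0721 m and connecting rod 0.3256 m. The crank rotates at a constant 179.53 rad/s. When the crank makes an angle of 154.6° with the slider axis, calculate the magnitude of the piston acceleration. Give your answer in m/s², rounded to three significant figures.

1770

ω = 179.5 rad/s
x(θ) = r cosθ + √(L² − r² sin²θ); with ω constant, a = ω²·d²x/dθ².
d²x/dθ² = −r cosθ − r²(cos2θ)/√u − r⁴ sin²2θ/(4u^{3/2}),  u = L² − r² sin²θ = 0.105059 m².
Substituting r = 0.0721 m, L = 0.3256 m, θ = 154.6°: d²x/dθ² = +0.054875 m.
a = ω²·d²x/dθ² = (179.5)²·(+0.054875) = +1768.7 m/s²;  |a| = 1768.7 m/s².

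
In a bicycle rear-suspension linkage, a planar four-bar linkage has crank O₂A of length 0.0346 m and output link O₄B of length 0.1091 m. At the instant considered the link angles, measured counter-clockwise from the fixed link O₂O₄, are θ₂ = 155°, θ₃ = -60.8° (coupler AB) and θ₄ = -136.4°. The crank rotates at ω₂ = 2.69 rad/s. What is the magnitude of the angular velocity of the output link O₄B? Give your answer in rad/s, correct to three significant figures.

0.515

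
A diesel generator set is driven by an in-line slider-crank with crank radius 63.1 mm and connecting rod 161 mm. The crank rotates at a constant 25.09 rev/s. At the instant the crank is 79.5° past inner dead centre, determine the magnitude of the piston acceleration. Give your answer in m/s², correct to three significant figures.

332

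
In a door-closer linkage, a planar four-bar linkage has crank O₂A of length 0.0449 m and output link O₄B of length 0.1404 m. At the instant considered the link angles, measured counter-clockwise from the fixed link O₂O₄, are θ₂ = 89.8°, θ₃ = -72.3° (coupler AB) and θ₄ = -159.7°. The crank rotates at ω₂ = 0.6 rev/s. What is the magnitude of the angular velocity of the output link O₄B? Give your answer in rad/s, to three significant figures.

ω₂ = 3.77 rad/s (from 0.6 rev/s).
Differentiating the loop-closure r₂e^{iθ₂}+r₃e^{iθ₃}=r₁+r₄e^{iθ₄} gives r₂ω₂e^{iθ₂}+r₃ω₃e^{iθ₃}=r₄ω₄e^{iθ₄}.
Eliminating the other unknown: ω₄ = r₂ω₂ sin(θ₂−θ₃) / [r₄ sin(θ₄−θ₃)].
Numerator sine = +0.30736; denominator sine = -0.99897.
Result = 0.0449·3.77·(+0.30736) / (0.1404·(-0.99897)) = -0.37094 rad/s; magnitude 0.37094 rad/s.

0.371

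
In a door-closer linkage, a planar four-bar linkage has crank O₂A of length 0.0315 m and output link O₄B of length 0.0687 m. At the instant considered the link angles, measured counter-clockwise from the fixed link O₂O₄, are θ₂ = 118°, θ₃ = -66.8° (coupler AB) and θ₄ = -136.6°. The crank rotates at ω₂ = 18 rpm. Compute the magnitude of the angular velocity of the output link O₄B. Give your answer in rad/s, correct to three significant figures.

ω₂ = 1.885 rad/s (from 18 rpm).
Differentiating the loop-closure r₂e^{iθ₂}+r₃e^{iθ₃}=r₁+r₄e^{iθ₄} gives r₂ω₂e^{iθ₂}+r₃ω₃e^{iθ₃}=r₄ω₄e^{iθ₄}.
Eliminating the other unknown: ω₄ = r₂ω₂ sin(θ₂−θ₃) / [r₄ sin(θ₄−θ₃)].
Numerator sine = -0.08368; denominator sine = -0.93849.
Result = 0.0315·1.885·(-0.08368) / (0.0687·(-0.93849)) = +0.077061 rad/s; magnitude 0.077061 rad/s.

0.0771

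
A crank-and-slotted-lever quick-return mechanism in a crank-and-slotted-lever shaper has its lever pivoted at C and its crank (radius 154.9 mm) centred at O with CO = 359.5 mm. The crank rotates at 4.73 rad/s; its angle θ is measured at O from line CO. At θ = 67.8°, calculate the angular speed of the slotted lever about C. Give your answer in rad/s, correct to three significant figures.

1.09

ω = 4.73 rad/s
Crank pin A relative to C: A = (d + r cosθ, r sinθ); lever angle φ = atan2(r sinθ, d + r cosθ).
Differentiating tanφ: φ̇ = rω(d cosθ + r)/(d² + r² + 2dr cosθ).
d² + r² + 2dr cosθ = |CA|² = 0.195316 m²;  d cosθ + r = +0.29073 m.
|ω_lever| = |0.1549·4.73·+0.29073| / 0.195316 = 1.0906 rad/s.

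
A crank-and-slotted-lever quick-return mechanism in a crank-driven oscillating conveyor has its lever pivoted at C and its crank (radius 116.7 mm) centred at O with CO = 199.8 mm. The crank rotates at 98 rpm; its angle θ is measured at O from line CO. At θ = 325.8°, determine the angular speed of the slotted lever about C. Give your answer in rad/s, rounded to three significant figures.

ω = 10.26 rad/s (from 98 rpm).
Crank pin A relative to C: A = (d + r cosθ, r sinθ); lever angle φ = atan2(r sinθ, d + r cosθ).
Differentiating tanφ: φ̇ = rω(d cosθ + r)/(d² + r² + 2dr cosθ).
d² + r² + 2dr cosθ = |CA|² = 0.0921084 m²;  d cosθ + r = +0.28195 m.
|ω_lever| = |0.1167·10.26·+0.28195| / 0.0921084 = 3.6661 rad/s.

3.67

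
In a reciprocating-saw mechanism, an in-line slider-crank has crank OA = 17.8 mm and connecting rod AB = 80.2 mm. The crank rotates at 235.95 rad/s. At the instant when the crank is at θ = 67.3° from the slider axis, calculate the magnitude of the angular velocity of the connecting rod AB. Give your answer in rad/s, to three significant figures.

20.6

ω = 235.9 rad/s
The rod makes angle φ with the slider axis where L sinφ = r sinθ; differentiating, L cosφ·φ̇ = r ω cosθ.
L cosφ = √(L² − r² sin²θ) = 0.078501 m.
|ω_rod| = r ω |cosθ| / √(L² − r² sin²θ) = 0.0178·235.9·0.38591/0.078501 = 20.647 rad/s.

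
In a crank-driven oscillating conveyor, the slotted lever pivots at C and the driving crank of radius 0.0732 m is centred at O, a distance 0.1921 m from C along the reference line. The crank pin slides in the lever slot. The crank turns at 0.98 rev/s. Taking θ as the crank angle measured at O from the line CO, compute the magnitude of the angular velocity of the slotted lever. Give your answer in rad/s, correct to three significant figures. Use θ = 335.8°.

1.65

ω = 6.158 rad/s (from 0.98 rev/s).
Crank pin A relative to C: A = (d + r cosθ, r sinθ); lever angle φ = atan2(r sinθ, d + r cosθ).
Differentiating tanφ: φ̇ = rω(d cosθ + r)/(d² + r² + 2dr cosθ).
d² + r² + 2dr cosθ = |CA|² = 0.0679126 m²;  d cosθ + r = +0.24842 m.
|ω_lever| = |0.0732·6.158·+0.24842| / 0.0679126 = 1.6487 rad/s.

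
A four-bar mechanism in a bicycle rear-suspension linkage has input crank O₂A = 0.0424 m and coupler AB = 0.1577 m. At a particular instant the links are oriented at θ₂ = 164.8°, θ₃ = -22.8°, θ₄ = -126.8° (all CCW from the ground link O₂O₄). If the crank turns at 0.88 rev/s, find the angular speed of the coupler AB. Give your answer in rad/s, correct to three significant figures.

1.42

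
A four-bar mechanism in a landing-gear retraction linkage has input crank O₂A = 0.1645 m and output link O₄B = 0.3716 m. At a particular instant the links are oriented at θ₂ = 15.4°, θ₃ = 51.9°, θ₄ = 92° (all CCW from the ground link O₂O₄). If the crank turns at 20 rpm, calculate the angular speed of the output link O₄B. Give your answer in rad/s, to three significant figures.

ω₂ = 2.094 rad/s (from 20 rpm).
Differentiating the loop-closure r₂e^{iθ₂}+r₃e^{iθ₃}=r₁+r₄e^{iθ₄} gives r₂ω₂e^{iθ₂}+r₃ω₃e^{iθ₃}=r₄ω₄e^{iθ₄}.
Eliminating the other unknown: ω₄ = r₂ω₂ sin(θ₂−θ₃) / [r₄ sin(θ₄−θ₃)].
Numerator sine = -0.59482; denominator sine = +0.64412.
Result = 0.1645·2.094·(-0.59482) / (0.3716·(+0.64412)) = -0.85618 rad/s; magnitude 0.85618 rad/s.

0.856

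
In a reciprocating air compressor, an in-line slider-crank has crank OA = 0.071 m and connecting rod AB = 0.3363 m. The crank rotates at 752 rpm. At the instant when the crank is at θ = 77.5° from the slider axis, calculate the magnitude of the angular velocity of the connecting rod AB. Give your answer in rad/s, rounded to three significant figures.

ω = 78.75 rad/s (converted from 752 rpm).
The rod makes angle φ with the slider axis where L sinφ = r sinθ; differentiating, L cosφ·φ̇ = r ω cosθ.
L cosφ = √(L² − r² sin²θ) = 0.32908 m.
|ω_rod| = r ω |cosθ| / √(L² − r² sin²θ) = 0.071·78.75·0.21644/0.32908 = 3.6774 rad/s.

3.68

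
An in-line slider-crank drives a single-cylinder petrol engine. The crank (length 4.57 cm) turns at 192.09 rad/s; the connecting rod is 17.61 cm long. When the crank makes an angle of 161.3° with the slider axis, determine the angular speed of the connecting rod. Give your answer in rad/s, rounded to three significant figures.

47.4

ω = 192.1 rad/s
The rod makes angle φ with the slider axis where L sinφ = r sinθ; differentiating, L cosφ·φ̇ = r ω cosθ.
L cosφ = √(L² − r² sin²θ) = 0.17549 m.
|ω_rod| = r ω |cosθ| / √(L² − r² sin²θ) = 0.0457·192.1·0.94721/0.17549 = 47.382 rad/s.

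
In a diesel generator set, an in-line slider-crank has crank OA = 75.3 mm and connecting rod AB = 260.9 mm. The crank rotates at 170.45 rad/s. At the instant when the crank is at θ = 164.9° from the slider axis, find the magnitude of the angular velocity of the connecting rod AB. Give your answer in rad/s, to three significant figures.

ω = 170.4 rad/s
The rod makes angle φ with the slider axis where L sinφ = r sinθ; differentiating, L cosφ·φ̇ = r ω cosθ.
L cosφ = √(L² − r² sin²θ) = 0.26016 m.
|ω_rod| = r ω |cosθ| / √(L² − r² sin²θ) = 0.0753·170.4·0.96547/0.26016 = 47.631 rad/s.

47.6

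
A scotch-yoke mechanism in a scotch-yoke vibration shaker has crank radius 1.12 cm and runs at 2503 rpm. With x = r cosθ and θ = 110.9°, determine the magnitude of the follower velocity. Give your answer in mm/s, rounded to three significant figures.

ω = 262.1 rad/s (from 2503 rpm).
x = r cosθ ⇒ ẋ = −rω sinθ.
|v| = rω|sinθ| = 0.0112·262.1·|sin 110.9°| = 2.7425 m/s = 2742.5 mm/s.

2740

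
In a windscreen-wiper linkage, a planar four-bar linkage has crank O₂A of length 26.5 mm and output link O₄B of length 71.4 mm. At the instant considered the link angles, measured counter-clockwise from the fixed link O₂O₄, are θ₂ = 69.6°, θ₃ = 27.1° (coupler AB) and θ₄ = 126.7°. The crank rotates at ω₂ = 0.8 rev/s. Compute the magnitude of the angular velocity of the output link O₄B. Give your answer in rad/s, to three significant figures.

ω₂ = 5.027 rad/s (from 0.8 rev/s).
Differentiating the loop-closure r₂e^{iθ₂}+r₃e^{iθ₃}=r₁+r₄e^{iθ₄} gives r₂ω₂e^{iθ₂}+r₃ω₃e^{iθ₃}=r₄ω₄e^{iθ₄}.
Eliminating the other unknown: ω₄ = r₂ω₂ sin(θ₂−θ₃) / [r₄ sin(θ₄−θ₃)].
Numerator sine = +0.67559; denominator sine = +0.98600.
Result = 0.0265·5.027·(+0.67559) / (0.0714·(+0.98600)) = +1.2783 rad/s; magnitude 1.2783 rad/s.

1.28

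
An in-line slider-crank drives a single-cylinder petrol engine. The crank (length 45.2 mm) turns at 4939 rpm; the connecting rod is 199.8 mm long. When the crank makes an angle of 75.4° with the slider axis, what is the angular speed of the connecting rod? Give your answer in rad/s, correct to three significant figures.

30.2

ω = 517.2 rad/s (converted from 4939 rpm).
The rod makes angle φ with the slider axis where L sinφ = r sinθ; differentiating, L cosφ·φ̇ = r ω cosθ.
L cosφ = √(L² − r² sin²θ) = 0.19495 m.
|ω_rod| = r ω |cosθ| / √(L² − r² sin²θ) = 0.0452·517.2·0.25207/0.19495 = 30.227 rad/s.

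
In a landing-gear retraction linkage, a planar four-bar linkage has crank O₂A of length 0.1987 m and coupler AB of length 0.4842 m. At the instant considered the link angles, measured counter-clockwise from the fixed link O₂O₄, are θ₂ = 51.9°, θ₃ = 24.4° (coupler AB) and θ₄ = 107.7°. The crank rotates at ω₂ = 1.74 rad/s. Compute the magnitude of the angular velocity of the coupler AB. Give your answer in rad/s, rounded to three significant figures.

0.595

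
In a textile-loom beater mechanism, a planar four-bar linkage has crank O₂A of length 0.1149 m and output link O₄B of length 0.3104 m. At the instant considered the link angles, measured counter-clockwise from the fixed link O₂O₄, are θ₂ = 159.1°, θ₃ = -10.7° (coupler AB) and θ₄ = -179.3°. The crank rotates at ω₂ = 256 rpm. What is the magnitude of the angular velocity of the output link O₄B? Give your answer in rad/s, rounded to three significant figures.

8.89

ω₂ = 26.81 rad/s (from 256 rpm).
Differentiating the loop-closure r₂e^{iθ₂}+r₃e^{iθ₃}=r₁+r₄e^{iθ₄} gives r₂ω₂e^{iθ₂}+r₃ω₃e^{iθ₃}=r₄ω₄e^{iθ₄}.
Eliminating the other unknown: ω₄ = r₂ω₂ sin(θ₂−θ₃) / [r₄ sin(θ₄−θ₃)].
Numerator sine = +0.17708; denominator sine = -0.19766.
Result = 0.1149·26.81·(+0.17708) / (0.3104·(-0.19766)) = -8.8907 rad/s; magnitude 8.8907 rad/s.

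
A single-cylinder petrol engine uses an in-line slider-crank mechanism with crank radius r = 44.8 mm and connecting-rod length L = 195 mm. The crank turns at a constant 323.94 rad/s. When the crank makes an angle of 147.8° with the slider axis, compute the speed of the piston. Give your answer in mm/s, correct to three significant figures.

6220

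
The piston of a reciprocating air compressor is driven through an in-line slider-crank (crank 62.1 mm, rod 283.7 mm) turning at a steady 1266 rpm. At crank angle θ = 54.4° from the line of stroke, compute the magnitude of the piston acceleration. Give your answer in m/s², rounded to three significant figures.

560

ω = 2π·1266/60 = 132.6 rad/s
x(θ) = r cosθ + √(L² − r² sin²θ); with ω constant, a = ω²·d²x/dθ².
d²x/dθ² = −r cosθ − r²(cos2θ)/√u − r⁴ sin²2θ/(4u^{3/2}),  u = L² − r² sin²θ = 0.0779361 m².
Substituting r = 0.0621 m, L = 0.2837 m, θ = 54.4°: d²x/dθ² = -0.031851 m.
a = ω²·d²x/dθ² = (132.6)²·(-0.031851) = -559.82 m/s²;  |a| = 559.82 m/s².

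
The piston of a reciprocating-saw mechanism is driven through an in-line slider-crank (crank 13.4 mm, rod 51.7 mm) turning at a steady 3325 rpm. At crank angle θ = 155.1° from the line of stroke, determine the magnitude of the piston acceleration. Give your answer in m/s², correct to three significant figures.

1200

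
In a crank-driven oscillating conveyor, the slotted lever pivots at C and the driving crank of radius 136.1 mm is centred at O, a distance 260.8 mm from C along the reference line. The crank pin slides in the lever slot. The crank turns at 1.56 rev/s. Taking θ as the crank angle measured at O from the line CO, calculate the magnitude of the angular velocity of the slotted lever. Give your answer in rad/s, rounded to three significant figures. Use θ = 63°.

ω = 9.802 rad/s (from 1.56 rev/s).
Crank pin A relative to C: A = (d + r cosθ, r sinθ); lever angle φ = atan2(r sinθ, d + r cosθ).
Differentiating tanφ: φ̇ = rω(d cosθ + r)/(d² + r² + 2dr cosθ).
d² + r² + 2dr cosθ = |CA|² = 0.118769 m²;  d cosθ + r = +0.2545 m.
|ω_lever| = |0.1361·9.802·+0.2545| / 0.118769 = 2.8586 rad/s.

2.86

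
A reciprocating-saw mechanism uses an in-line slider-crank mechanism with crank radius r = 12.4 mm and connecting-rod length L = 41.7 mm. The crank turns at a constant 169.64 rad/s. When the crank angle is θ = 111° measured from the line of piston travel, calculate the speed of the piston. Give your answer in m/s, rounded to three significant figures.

1.75

ω = 169.6 rad/s
For an in-line slider-crank, x = r cosθ + √(L² − r² sin²θ), so v = −rω sinθ·[1 + r cosθ/√(L² − r² sin²θ)].
With r = 0.0124 m, L = 0.0417 m, θ = 111°: √(L² − r² sin²θ) = 0.040061 m.
v = −0.0124·169.6·0.93358·[1 + 0.0124·-0.35837/0.040061] = -1.746 m/s.
|v| = 1.746 m/s.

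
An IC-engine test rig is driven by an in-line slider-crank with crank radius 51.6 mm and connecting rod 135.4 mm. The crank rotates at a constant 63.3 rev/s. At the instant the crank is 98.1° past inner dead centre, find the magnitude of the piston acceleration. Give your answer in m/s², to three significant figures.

ω = 2π·63.3 = 397.7 rad/s
x(θ) = r cosθ + √(L² − r² sin²θ); with ω constant, a = ω²·d²x/dθ².
d²x/dθ² = −r cosθ − r²(cos2θ)/√u − r⁴ sin²2θ/(4u^{3/2}),  u = L² − r² sin²θ = 0.0157235 m².
Substituting r = 0.0516 m, L = 0.1354 m, θ = 98.1°: d²x/dθ² = +0.027591 m.
a = ω²·d²x/dθ² = (397.7)²·(+0.027591) = +4364.5 m/s²;  |a| = 4364.5 m/s².

4360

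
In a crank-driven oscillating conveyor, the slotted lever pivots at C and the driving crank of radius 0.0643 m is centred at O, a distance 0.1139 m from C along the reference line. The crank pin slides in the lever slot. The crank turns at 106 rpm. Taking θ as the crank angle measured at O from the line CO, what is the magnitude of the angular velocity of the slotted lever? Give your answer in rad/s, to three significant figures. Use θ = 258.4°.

ω = 11.1 rad/s (from 106 rpm).
Crank pin A relative to C: A = (d + r cosθ, r sinθ); lever angle φ = atan2(r sinθ, d + r cosθ).
Differentiating tanφ: φ̇ = rω(d cosθ + r)/(d² + r² + 2dr cosθ).
d² + r² + 2dr cosθ = |CA|² = 0.0141624 m²;  d cosθ + r = +0.041397 m.
|ω_lever| = |0.0643·11.1·+0.041397| / 0.0141624 = 2.0863 rad/s.

2.09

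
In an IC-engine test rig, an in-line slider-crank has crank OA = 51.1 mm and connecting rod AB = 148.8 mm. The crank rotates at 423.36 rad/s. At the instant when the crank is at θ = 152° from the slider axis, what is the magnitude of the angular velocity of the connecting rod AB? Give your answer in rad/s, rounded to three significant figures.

ω = 423.4 rad/s
The rod makes angle φ with the slider axis where L sinφ = r sinθ; differentiating, L cosφ·φ̇ = r ω cosθ.
L cosφ = √(L² − r² sin²θ) = 0.14685 m.
|ω_rod| = r ω |cosθ| / √(L² − r² sin²θ) = 0.0511·423.4·0.88295/0.14685 = 130.07 rad/s.

130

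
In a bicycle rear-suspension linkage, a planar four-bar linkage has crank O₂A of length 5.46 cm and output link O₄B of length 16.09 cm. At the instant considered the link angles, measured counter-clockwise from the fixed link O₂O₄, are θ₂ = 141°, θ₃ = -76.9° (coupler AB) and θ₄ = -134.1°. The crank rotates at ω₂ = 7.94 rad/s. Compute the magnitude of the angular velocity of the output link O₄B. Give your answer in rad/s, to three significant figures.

1.97

ω₂ = 7.94 rad/s
Differentiating the loop-closure r₂e^{iθ₂}+r₃e^{iθ₃}=r₁+r₄e^{iθ₄} gives r₂ω₂e^{iθ₂}+r₃ω₃e^{iθ₃}=r₄ω₄e^{iθ₄}.
Eliminating the other unknown: ω₄ = r₂ω₂ sin(θ₂−θ₃) / [r₄ sin(θ₄−θ₃)].
Numerator sine = -0.61429; denominator sine = -0.84057.
Result = 0.0546·7.94·(-0.61429) / (0.1609·(-0.84057)) = +1.969 rad/s; magnitude 1.969 rad/s.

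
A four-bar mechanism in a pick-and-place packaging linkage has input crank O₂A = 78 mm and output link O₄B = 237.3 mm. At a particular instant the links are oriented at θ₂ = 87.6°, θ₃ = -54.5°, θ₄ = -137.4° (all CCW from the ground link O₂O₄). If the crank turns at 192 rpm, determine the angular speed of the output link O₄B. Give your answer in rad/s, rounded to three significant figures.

ω₂ = 20.11 rad/s (from 192 rpm).
Differentiating the loop-closure r₂e^{iθ₂}+r₃e^{iθ₃}=r₁+r₄e^{iθ₄} gives r₂ω₂e^{iθ₂}+r₃ω₃e^{iθ₃}=r₄ω₄e^{iθ₄}.
Eliminating the other unknown: ω₄ = r₂ω₂ sin(θ₂−θ₃) / [r₄ sin(θ₄−θ₃)].
Numerator sine = +0.61429; denominator sine = -0.99233.
Result = 0.078·20.11·(+0.61429) / (0.2373·(-0.99233)) = -4.0911 rad/s; magnitude 4.0911 rad/s.

4.09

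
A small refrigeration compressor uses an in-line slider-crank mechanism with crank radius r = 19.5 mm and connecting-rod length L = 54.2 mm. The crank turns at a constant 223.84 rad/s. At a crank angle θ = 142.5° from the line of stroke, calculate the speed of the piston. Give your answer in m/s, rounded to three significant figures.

ω = 223.8 rad/s
For an in-line slider-crank, x = r cosθ + √(L² − r² sin²θ), so v = −rω sinθ·[1 + r cosθ/√(L² − r² sin²θ)].
With r = 0.0195 m, L = 0.0542 m, θ = 142.5°: √(L² − r² sin²θ) = 0.052884 m.
v = −0.0195·223.8·0.60876·[1 + 0.0195·-0.79335/0.052884] = -1.8799 m/s.
|v| = 1.8799 m/s.

1.88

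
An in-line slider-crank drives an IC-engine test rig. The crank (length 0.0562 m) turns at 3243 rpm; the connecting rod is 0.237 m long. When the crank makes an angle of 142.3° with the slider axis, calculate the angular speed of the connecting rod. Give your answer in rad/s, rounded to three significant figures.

64.4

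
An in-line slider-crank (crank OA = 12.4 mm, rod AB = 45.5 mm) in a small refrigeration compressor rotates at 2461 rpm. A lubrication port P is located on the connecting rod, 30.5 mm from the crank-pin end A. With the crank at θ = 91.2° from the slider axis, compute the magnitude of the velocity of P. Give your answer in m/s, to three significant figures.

3.18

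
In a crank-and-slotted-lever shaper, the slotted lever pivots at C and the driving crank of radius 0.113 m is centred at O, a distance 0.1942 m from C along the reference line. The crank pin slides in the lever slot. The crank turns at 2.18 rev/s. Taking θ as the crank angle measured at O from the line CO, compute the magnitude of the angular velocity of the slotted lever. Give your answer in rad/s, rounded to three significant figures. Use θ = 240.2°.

ω = 13.7 rad/s (from 2.18 rev/s).
Crank pin A relative to C: A = (d + r cosθ, r sinθ); lever angle φ = atan2(r sinθ, d + r cosθ).
Differentiating tanφ: φ̇ = rω(d cosθ + r)/(d² + r² + 2dr cosθ).
d² + r² + 2dr cosθ = |CA|² = 0.0286709 m²;  d cosθ + r = +0.016488 m.
|ω_lever| = |0.113·13.7·+0.016488| / 0.0286709 = 0.89009 rad/s.

0.890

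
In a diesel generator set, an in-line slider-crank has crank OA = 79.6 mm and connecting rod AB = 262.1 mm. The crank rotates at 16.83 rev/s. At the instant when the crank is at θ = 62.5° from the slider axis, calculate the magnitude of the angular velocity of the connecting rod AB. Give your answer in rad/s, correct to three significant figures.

15.4

ω = 105.7 rad/s (converted from 16.83 rev/s).
The rod makes angle φ with the slider axis where L sinφ = r sinθ; differentiating, L cosφ·φ̇ = r ω cosθ.
L cosφ = √(L² − r² sin²θ) = 0.25241 m.
|ω_rod| = r ω |cosθ| / √(L² − r² sin²θ) = 0.0796·105.7·0.46175/0.25241 = 15.398 rad/s.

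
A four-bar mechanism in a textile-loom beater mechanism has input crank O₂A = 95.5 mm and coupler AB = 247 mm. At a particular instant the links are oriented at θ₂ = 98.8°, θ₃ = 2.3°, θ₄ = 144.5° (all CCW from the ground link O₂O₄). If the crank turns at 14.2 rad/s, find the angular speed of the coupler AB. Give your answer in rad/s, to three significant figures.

6.41

ω₂ = 14.2 rad/s
Differentiating the loop-closure r₂e^{iθ₂}+r₃e^{iθ₃}=r₁+r₄e^{iθ₄} gives r₂ω₂e^{iθ₂}+r₃ω₃e^{iθ₃}=r₄ω₄e^{iθ₄}.
Eliminating the other unknown: ω₃ = r₂ω₂ sin(θ₄−θ₂) / [r₃ sin(θ₃−θ₄)].
Numerator sine = +0.71569; denominator sine = -0.61291.
Result = 0.0955·14.2·(+0.71569) / (0.247·(-0.61291)) = -6.411 rad/s; magnitude 6.411 rad/s.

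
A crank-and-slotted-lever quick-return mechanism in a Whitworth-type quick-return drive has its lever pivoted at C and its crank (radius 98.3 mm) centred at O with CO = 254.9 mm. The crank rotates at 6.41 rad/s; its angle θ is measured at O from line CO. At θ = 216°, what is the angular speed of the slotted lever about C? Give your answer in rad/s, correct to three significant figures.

ω = 6.41 rad/s
Crank pin A relative to C: A = (d + r cosθ, r sinθ); lever angle φ = atan2(r sinθ, d + r cosθ).
Differentiating tanφ: φ̇ = rω(d cosθ + r)/(d² + r² + 2dr cosθ).
d² + r² + 2dr cosθ = |CA|² = 0.0340944 m²;  d cosθ + r = -0.10792 m.
|ω_lever| = |0.0983·6.41·-0.10792| / 0.0340944 = 1.9945 rad/s.

1.99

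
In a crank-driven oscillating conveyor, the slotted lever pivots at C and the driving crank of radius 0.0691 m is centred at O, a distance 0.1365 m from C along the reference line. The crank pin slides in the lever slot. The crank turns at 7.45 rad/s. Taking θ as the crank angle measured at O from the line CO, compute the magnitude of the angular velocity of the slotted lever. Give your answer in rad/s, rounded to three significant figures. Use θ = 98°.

1.24

ω = 7.45 rad/s
Crank pin A relative to C: A = (d + r cosθ, r sinθ); lever angle φ = atan2(r sinθ, d + r cosθ).
Differentiating tanφ: φ̇ = rω(d cosθ + r)/(d² + r² + 2dr cosθ).
d² + r² + 2dr cosθ = |CA|² = 0.0207817 m²;  d cosθ + r = +0.050103 m.
|ω_lever| = |0.0691·7.45·+0.050103| / 0.0207817 = 1.2411 rad/s.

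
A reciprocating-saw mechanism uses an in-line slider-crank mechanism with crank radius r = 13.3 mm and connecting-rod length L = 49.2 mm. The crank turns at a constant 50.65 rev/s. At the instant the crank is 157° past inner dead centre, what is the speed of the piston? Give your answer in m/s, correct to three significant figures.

ω = 2π·50.6 = 318.2 rad/s
For an in-line slider-crank, x = r cosθ + √(L² − r² sin²θ), so v = −rω sinθ·[1 + r cosθ/√(L² − r² sin²θ)].
With r = 0.0133 m, L = 0.0492 m, θ = 157°: √(L² − r² sin²θ) = 0.048925 m.
v = −0.0133·318.2·0.39073·[1 + 0.0133·-0.92050/0.048925] = -1.24 m/s.
|v| = 1.24 m/s.

1.24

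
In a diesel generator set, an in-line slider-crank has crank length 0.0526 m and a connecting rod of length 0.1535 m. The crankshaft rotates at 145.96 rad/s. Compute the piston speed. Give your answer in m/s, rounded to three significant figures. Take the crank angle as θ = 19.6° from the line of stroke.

3.41

ω = 146 rad/s
For an in-line slider-crank, x = r cosθ + √(L² − r² sin²θ), so v = −rω sinθ·[1 + r cosθ/√(L² − r² sin²θ)].
With r = 0.0526 m, L = 0.1535 m, θ = 19.6°: √(L² − r² sin²θ) = 0.15248 m.
v = −0.0526·146·0.33545·[1 + 0.0526·0.94206/0.15248] = -3.4124 m/s.
|v| = 3.4124 m/s.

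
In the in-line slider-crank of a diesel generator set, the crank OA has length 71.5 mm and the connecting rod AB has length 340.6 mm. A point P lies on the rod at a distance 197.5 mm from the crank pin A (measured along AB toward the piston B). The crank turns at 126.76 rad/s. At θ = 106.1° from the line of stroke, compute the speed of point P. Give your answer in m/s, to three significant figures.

8.47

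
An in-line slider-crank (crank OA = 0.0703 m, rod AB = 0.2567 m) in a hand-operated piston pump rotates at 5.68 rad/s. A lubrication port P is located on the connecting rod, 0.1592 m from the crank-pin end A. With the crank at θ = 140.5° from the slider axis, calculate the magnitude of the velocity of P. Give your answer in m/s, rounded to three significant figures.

ω = 5.68 rad/s.  Crank-pin speed |V_A| = rω = 0.3993 m/s, perpendicular to OA.
Rod angle: sinφ = −(r/L) sinθ ⇒ φ = -10.032°; ω_rod = −rω cosθ/√(L²−r²sin²θ) = +1.2189 rad/s.
V_P = V_A + ω_rod × AP, with AP = 0.1592 m along the rod.
Components: V_Px = −rω sinθ − a·ω_rod·sinφ = -0.22019 m/s;  V_Py = rω cosθ + a·ω_rod·cosφ = -0.11703 m/s.
|V_P| = √(V_Px² + V_Py²) = 0.24935 m/s.

0.249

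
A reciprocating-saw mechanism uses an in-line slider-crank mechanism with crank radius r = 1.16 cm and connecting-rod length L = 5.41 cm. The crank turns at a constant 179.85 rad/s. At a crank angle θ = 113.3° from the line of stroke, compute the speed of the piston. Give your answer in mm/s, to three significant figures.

ω = 179.8 rad/s
For an in-line slider-crank, x = r cosθ + √(L² − r² sin²θ), so v = −rω sinθ·[1 + r cosθ/√(L² − r² sin²θ)].
With r = 0.0116 m, L = 0.0541 m, θ = 113.3°: √(L² − r² sin²θ) = 0.053041 m.
v = −0.0116·179.8·0.91845·[1 + 0.0116·-0.39555/0.053041] = -1.7504 m/s.
|v| = 1.7504 m/s = 1750.4 mm/s.

1750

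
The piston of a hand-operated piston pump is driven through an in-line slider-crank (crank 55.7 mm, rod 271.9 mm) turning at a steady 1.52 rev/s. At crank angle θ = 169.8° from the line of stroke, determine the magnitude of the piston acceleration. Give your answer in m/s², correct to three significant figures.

4.02

ω = 2π·1.52 = 9.55 rad/s
x(θ) = r cosθ + √(L² − r² sin²θ); with ω constant, a = ω²·d²x/dθ².
d²x/dθ² = −r cosθ − r²(cos2θ)/√u − r⁴ sin²2θ/(4u^{3/2}),  u = L² − r² sin²θ = 0.0738323 m².
Substituting r = 0.0557 m, L = 0.2719 m, θ = 169.8°: d²x/dθ² = +0.044103 m.
a = ω²·d²x/dθ² = (9.55)²·(+0.044103) = +4.0227 m/s²;  |a| = 4.0227 m/s².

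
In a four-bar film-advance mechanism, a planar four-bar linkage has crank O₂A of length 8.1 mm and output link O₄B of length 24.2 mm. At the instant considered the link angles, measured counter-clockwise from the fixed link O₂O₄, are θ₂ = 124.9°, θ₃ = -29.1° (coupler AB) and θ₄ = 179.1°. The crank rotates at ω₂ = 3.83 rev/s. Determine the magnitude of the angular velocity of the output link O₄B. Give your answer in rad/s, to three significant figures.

7.47

ω₂ = 24.06 rad/s (from 3.83 rev/s).
Differentiating the loop-closure r₂e^{iθ₂}+r₃e^{iθ₃}=r₁+r₄e^{iθ₄} gives r₂ω₂e^{iθ₂}+r₃ω₃e^{iθ₃}=r₄ω₄e^{iθ₄}.
Eliminating the other unknown: ω₄ = r₂ω₂ sin(θ₂−θ₃) / [r₄ sin(θ₄−θ₃)].
Numerator sine = +0.43837; denominator sine = -0.47255.
Result = 0.0081·24.06·(+0.43837) / (0.0242·(-0.47255)) = -7.4721 rad/s; magnitude 7.4721 rad/s.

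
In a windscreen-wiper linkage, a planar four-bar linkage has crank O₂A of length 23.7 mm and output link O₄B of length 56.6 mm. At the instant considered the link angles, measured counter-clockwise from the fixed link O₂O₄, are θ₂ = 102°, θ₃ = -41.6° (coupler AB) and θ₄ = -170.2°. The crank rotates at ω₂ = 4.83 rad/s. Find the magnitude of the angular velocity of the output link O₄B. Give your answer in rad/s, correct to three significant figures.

ω₂ = 4.83 rad/s
Differentiating the loop-closure r₂e^{iθ₂}+r₃e^{iθ₃}=r₁+r₄e^{iθ₄} gives r₂ω₂e^{iθ₂}+r₃ω₃e^{iθ₃}=r₄ω₄e^{iθ₄}.
Eliminating the other unknown: ω₄ = r₂ω₂ sin(θ₂−θ₃) / [r₄ sin(θ₄−θ₃)].
Numerator sine = +0.59342; denominator sine = -0.78152.
Result = 0.0237·4.83·(+0.59342) / (0.0566·(-0.78152)) = -1.5357 rad/s; magnitude 1.5357 rad/s.

1.54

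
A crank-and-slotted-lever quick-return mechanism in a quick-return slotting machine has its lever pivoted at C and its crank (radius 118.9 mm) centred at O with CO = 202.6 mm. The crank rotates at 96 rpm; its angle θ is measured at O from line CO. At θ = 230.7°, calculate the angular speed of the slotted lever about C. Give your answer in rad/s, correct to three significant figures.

ω = 10.05 rad/s (from 96 rpm).
Crank pin A relative to C: A = (d + r cosθ, r sinθ); lever angle φ = atan2(r sinθ, d + r cosθ).
Differentiating tanφ: φ̇ = rω(d cosθ + r)/(d² + r² + 2dr cosθ).
d² + r² + 2dr cosθ = |CA|² = 0.0246688 m²;  d cosθ + r = -0.009423 m.
|ω_lever| = |0.1189·10.05·-0.009423| / 0.0246688 = 0.45659 rad/s.

0.457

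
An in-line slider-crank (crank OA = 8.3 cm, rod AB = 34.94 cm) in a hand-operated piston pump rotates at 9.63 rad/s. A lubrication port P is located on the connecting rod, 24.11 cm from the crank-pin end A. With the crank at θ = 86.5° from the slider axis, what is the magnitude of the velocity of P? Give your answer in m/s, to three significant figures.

ω = 9.63 rad/s.  Crank-pin speed |V_A| = rω = 0.79929 m/s, perpendicular to OA.
Rod angle: sinφ = −(r/L) sinθ ⇒ φ = -13.716°; ω_rod = −rω cosθ/√(L²−r²sin²θ) = -0.14375 rad/s.
V_P = V_A + ω_rod × AP, with AP = 0.2411 m along the rod.
Components: V_Px = −rω sinθ − a·ω_rod·sinφ = -0.80602 m/s;  V_Py = rω cosθ + a·ω_rod·cosφ = +0.015125 m/s.
|V_P| = √(V_Px² + V_Py²) = 0.80616 m/s.

0.806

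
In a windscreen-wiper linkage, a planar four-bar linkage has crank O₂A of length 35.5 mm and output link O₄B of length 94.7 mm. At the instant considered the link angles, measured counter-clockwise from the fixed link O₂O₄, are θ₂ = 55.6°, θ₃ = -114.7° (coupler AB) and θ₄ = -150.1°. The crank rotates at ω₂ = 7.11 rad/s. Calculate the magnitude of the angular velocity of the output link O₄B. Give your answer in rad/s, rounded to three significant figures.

0.775

ω₂ = 7.11 rad/s
Differentiating the loop-closure r₂e^{iθ₂}+r₃e^{iθ₃}=r₁+r₄e^{iθ₄} gives r₂ω₂e^{iθ₂}+r₃ω₃e^{iθ₃}=r₄ω₄e^{iθ₄}.
Eliminating the other unknown: ω₄ = r₂ω₂ sin(θ₂−θ₃) / [r₄ sin(θ₄−θ₃)].
Numerator sine = +0.16849; denominator sine = -0.57928.
Result = 0.0355·7.11·(+0.16849) / (0.0947·(-0.57928)) = -0.77523 rad/s; magnitude 0.77523 rad/s.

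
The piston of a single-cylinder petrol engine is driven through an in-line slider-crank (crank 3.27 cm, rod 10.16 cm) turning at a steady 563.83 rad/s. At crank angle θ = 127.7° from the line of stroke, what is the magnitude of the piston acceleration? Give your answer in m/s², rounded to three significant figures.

ω = 563.8 rad/s
x(θ) = r cosθ + √(L² − r² sin²θ); with ω constant, a = ω²·d²x/dθ².
d²x/dθ² = −r cosθ − r²(cos2θ)/√u − r⁴ sin²2θ/(4u^{3/2}),  u = L² − r² sin²θ = 0.00965315 m².
Substituting r = 0.0327 m, L = 0.1016 m, θ = 127.7°: d²x/dθ² = +0.022458 m.
a = ω²·d²x/dθ² = (563.8)²·(+0.022458) = +7139.5 m/s²;  |a| = 7139.5 m/s².

7140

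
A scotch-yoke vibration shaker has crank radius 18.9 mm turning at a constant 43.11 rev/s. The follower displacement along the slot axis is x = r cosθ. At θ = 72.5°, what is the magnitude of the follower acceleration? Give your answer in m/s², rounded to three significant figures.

ω = 270.9 rad/s (from 43.11 rev/s).
x = r cosθ ⇒ ẍ = −rω² cosθ (ω constant).
|a| = rω²|cosθ| = 0.0189·(270.9)²·|cos 72.5°| = 416.98 m/s².

417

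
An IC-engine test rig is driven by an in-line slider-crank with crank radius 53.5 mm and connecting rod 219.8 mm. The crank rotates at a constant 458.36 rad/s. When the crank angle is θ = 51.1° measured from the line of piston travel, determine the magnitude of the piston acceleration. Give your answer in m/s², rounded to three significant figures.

6510

ω = 458.4 rad/s
x(θ) = r cosθ + √(L² − r² sin²θ); with ω constant, a = ω²·d²x/dθ².
d²x/dθ² = −r cosθ − r²(cos2θ)/√u − r⁴ sin²2θ/(4u^{3/2}),  u = L² − r² sin²θ = 0.0465785 m².
Substituting r = 0.0535 m, L = 0.2198 m, θ = 51.1°: d²x/dθ² = -0.030988 m.
a = ω²·d²x/dθ² = (458.4)²·(-0.030988) = -6510.4 m/s²;  |a| = 6510.4 m/s².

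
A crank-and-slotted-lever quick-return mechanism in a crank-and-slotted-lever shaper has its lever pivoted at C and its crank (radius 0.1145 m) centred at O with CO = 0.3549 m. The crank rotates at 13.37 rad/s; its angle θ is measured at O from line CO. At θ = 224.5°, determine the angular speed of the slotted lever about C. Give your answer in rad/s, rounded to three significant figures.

ω = 13.37 rad/s
Crank pin A relative to C: A = (d + r cosθ, r sinθ); lever angle φ = atan2(r sinθ, d + r cosθ).
Differentiating tanφ: φ̇ = rω(d cosθ + r)/(d² + r² + 2dr cosθ).
d² + r² + 2dr cosθ = |CA|² = 0.0810969 m²;  d cosθ + r = -0.13863 m.
|ω_lever| = |0.1145·13.37·-0.13863| / 0.0810969 = 2.617 rad/s.

2.62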